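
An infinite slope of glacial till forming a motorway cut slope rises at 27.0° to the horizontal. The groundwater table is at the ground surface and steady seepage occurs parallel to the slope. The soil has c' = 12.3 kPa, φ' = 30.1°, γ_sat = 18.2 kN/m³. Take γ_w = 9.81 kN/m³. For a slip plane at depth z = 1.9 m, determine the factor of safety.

FS = 1.40

With seepage parallel to the slope and the water table at the surface, the effective normal stress on the slip plane uses the buoyant unit weight γ' = γ_sat − γ_w while the driving shear stress uses γ_sat:
FS = [c' + γ' z cos²β tanφ'] / [γ_sat z sinβ cosβ]
γ' = 18.2 − 9.81 = 8.39 kN/m³
Numerator = 12.3 + 8.39·1.9·cos²27.0°·tan30.1° = 12.3 + 8.39·1.9·0.7939·0.5797 = 19.636 kPa
Denominator = 18.2·1.9·sin27.0°·cos27.0° = 18.2·1.9·0.4540·0.8910 = 13.988 kPa
FS = 19.636 / 13.988 = 1.404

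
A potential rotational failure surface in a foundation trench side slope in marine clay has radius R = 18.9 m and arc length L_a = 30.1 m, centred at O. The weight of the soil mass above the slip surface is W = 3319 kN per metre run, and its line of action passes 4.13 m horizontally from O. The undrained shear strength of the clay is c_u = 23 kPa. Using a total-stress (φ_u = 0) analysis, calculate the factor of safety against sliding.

FS = 0.95

Taking moments about the centre O, the resisting moment is provided by the undrained shear strength acting along the arc:
M_R = c_u·L_a·R = 23·30.10·18.9 = 13084.5 kN·m/m
M_D = W·d = 3319·4.13 = 13707.5 kN·m/m
FS = M_R / M_D = 13084.5 / 13707.5 = 0.955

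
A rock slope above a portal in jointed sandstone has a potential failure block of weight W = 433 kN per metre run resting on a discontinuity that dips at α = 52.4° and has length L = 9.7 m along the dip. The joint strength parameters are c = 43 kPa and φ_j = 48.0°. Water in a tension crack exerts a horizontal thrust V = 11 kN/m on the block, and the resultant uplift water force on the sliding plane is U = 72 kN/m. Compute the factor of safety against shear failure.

FS = 1.78

Resolving the block weight along and normal to the plane and applying the Mohr–Coulomb strength on the joint:
N' = W cosα − U − V sinα = 433·cos52.4° − 72 − 11·sin52.4° = 183.5 kN/m
Driving force T = W sinα + V cosα = 433·sin52.4° + 11·cos52.4° = 349.8 kN/m
Resisting force R = c·L + N'·tanφ_j = 43·9.7 + 183.5·tan48.0° = 417.1 + 203.8 = 620.9 kN/m
FS = R / T = 620.9 / 349.8 = 1.775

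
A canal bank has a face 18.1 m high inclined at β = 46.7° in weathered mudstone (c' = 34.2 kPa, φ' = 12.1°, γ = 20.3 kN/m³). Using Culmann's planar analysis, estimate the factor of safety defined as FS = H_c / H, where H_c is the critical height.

H_c = (4c'/γ) · sinβ cosφ' / [1 − cos(β − φ')]
    = (4·34.2/20.3) · sin46.7°·cos12.1° / [1 − cos34.6°]
    = 6.739 · 0.7116 / 0.1769 = 27.11 m
FS = H_c / H = 27.11 / 18.1 = 1.498

FS = 1.50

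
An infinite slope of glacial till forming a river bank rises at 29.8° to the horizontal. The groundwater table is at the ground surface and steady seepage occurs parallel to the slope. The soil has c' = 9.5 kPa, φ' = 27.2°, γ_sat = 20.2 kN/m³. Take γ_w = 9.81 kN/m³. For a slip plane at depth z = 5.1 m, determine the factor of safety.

With seepage parallel to the slope and the water table at the surface, the effective normal stress on the slip plane uses the buoyant unit weight γ' = γ_sat − γ_w while the driving shear stress uses γ_sat:
FS = [c' + γ' z cos²β tanφ'] / [γ_sat z sinβ cosβ]
γ' = 20.2 − 9.81 = 10.39 kN/m³
Numerator = 9.5 + 10.39·5.1·cos²29.8°·tan27.2° = 9.5 + 10.39·5.1·0.7530·0.5139 = 30.007 kPa
Denominator = 20.2·5.1·sin29.8°·cos29.8° = 20.2·5.1·0.4970·0.8678 = 44.428 kPa
FS = 30.007 / 44.428 = 0.675

FS = 0.68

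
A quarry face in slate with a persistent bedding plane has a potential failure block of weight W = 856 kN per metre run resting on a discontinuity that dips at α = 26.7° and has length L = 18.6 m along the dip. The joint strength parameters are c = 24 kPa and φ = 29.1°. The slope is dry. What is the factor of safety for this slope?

FS = 2.27

Resolving the block weight along and normal to the plane and applying the Mohr–Coulomb strength on the joint:
N' = W cosα = 856·cos26.7° = 764.7 kN/m
Driving force T = W sinα = 856·sin26.7° = 384.6 kN/m
Resisting force R = c·L + N'·tanφ = 24·18.6 + 764.7·tan29.1° = 446.4 + 425.6 = 872.0 kN/m
FS = R / T = 872.0 / 384.6 = 2.267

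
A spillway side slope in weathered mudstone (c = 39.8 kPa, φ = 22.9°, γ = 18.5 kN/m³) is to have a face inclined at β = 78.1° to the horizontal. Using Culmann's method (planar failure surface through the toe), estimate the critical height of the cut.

Culmann's analysis gives the critical failure plane at α_cr = (β + φ)/2 = (78.1 + 22.9)/2 = 50.5°, and the critical height
H_c = (4c/γ) · sinβ cosφ / [1 − cos(β − φ)]
    = (4·39.8/18.5) · sin78.1°·cos22.9° / [1 − cos(55.2°)]
    = 8.605 · 0.9785·0.9212 / [1 − 0.5707]
    = 8.605 · 0.9014 / 0.4293
    = 18.07 m

H_c = 18.07 m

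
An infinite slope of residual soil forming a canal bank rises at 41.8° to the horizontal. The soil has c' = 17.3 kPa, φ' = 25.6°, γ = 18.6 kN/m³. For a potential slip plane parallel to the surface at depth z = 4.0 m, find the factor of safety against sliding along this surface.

FS = 1.00

For an infinite slope with a slip plane parallel to the surface (no pore pressure): FS = [c' + γz cos²β tanφ'] / [γz sinβ cosβ].
γz = 18.6·4.0 = 74.40 kN/m²
Numerator = 17.3 + 74.40·cos²41.8°·tan25.6° = 17.3 + 74.40·0.5557·0.4791 = 37.110 kPa
Denominator = 74.40·sin41.8°·cos41.8° = 74.40·0.6665·0.7455 = 36.968 kPa
FS = 37.110 / 36.968 = 1.004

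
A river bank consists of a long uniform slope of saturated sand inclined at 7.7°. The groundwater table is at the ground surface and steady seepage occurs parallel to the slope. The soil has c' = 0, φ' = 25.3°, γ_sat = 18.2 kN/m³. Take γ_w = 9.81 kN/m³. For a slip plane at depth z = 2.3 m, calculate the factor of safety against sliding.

With seepage parallel to the slope and the water table at the surface, the effective normal stress on the slip plane uses the buoyant unit weight γ' = γ_sat − γ_w while the driving shear stress uses γ_sat:
FS = [c' + γ' z cos²β tanφ'] / [γ_sat z sinβ cosβ]
(For c' = 0 this reduces to FS = (γ'/γ_sat)·tanφ'/tanβ.)
γ' = 18.2 − 9.81 = 8.39 kN/m³
Numerator = 0.0 + 8.39·2.3·cos²7.7°·tan25.3° = 0.0 + 8.39·2.3·0.9820·0.4727 = 8.958 kPa
Denominator = 18.2·2.3·sin7.7°·cos7.7° = 18.2·2.3·0.1340·0.9910 = 5.558 kPa
FS = 8.958 / 5.558 = 1.612

FS = 1.61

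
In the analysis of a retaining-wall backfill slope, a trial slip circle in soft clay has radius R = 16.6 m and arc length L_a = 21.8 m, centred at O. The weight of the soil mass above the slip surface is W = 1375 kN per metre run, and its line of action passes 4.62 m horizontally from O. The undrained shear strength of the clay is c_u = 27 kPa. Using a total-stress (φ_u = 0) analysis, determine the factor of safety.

Taking moments about the centre O, the resisting moment is provided by the undrained shear strength acting along the arc:
M_R = c_u·L_a·R = 27·21.80·16.6 = 9770.8 kN·m/m
M_D = W·d = 1375·4.62 = 6352.5 kN·m/m
FS = M_R / M_D = 9770.8 / 6352.5 = 1.538

FS = 1.54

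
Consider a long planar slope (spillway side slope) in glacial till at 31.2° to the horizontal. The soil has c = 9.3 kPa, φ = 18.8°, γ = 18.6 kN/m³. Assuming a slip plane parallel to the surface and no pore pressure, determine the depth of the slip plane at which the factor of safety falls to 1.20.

z = 1.77 m

Setting FS = 1.20 in FS = [c + γz cos²β tanφ] / [γz sinβ cosβ] and solving for z:
z = c / [γ cosβ (FS·sinβ − cosβ·tanφ)]
  = 9.3 / [18.6·cos31.2°·(1.20·sin31.2° − cos31.2°·tan18.8°)]
  = 9.3 / [18.6·0.8554·(1.20·0.5180 − 0.8554·0.3404)]
  = 9.3 / 5.2573 = 1.769 m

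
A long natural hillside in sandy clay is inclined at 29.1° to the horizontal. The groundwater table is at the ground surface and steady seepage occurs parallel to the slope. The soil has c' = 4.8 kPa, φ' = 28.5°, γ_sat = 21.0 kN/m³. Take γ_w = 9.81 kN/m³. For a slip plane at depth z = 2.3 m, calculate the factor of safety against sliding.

With seepage parallel to the slope and the water table at the surface, the effective normal stress on the slip plane uses the buoyant unit weight γ' = γ_sat − γ_w while the driving shear stress uses γ_sat:
FS = [c' + γ' z cos²β tanφ'] / [γ_sat z sinβ cosβ]
γ' = 21.0 − 9.81 = 11.19 kN/m³
Numerator = 4.8 + 11.19·2.3·cos²29.1°·tan28.5° = 4.8 + 11.19·2.3·0.7635·0.5430 = 15.469 kPa
Denominator = 21.0·2.3·sin29.1°·cos29.1° = 21.0·2.3·0.4863·0.8738 = 20.525 kPa
FS = 15.469 / 20.525 = 0.754

FS = 0.75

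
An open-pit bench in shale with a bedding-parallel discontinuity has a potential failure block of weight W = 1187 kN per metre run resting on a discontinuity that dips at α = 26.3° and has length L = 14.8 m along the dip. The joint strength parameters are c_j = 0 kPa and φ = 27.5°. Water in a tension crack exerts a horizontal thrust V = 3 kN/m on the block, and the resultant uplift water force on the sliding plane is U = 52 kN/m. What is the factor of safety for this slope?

FS = 1.00

Resolving the block weight along and normal to the plane and applying the Mohr–Coulomb strength on the joint:
N' = W cosα − U − V sinα = 1187·cos26.3° − 52 − 3·sin26.3° = 1010.8 kN/m
Driving force T = W sinα + V cosα = 1187·sin26.3° + 3·cos26.3° = 528.6 kN/m
Resisting force R = c_j·L + N'·tanφ = 0·14.8 + 1010.8·tan27.5° = 0.0 + 526.2 = 526.2 kN/m
FS = R / T = 526.2 / 528.6 = 0.995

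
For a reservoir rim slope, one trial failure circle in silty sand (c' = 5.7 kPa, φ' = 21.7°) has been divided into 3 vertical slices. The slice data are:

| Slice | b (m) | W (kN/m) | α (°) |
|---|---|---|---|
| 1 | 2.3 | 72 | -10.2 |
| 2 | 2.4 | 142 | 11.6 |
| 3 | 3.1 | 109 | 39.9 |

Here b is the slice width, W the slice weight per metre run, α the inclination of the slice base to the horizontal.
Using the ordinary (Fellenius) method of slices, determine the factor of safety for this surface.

FS = 1.95

Ordinary method of slices: FS = Σ[c'·Δl_i + (W_i cosα_i)·tanφ'] / Σ W_i sinα_i, with Δl_i = b_i / cosα_i.
Slice 1: Δl = 2.3/cos(-10.2°) = 2.337 m; N'_1 = 72·cos(-10.2°) = 70.9; c'Δl = 13.32; W sinα = -12.8
Slice 2: Δl = 2.4/cos11.6° = 2.450 m; N'_2 = 142·cos11.6° = 139.1; c'Δl = 13.97; W sinα = 28.6
Slice 3: Δl = 3.1/cos39.9° = 4.041 m; N'_3 = 109·cos39.9° = 83.6; c'Δl = 23.03; W sinα = 69.9
Σc'Δl = 50.3 kN/m; ΣN' = 293.6 kN/m; ΣW sinα = 85.7 kN/m
Resisting = 50.3 + 293.6·tan21.7° = 50.3 + 116.8 = 167.1 kN/m
FS = 167.1 / 85.7 = 1.950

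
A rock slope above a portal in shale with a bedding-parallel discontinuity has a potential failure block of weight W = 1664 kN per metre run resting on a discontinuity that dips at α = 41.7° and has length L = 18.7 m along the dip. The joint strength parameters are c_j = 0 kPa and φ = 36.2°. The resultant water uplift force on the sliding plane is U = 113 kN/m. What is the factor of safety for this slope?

FS = 0.75

Resolving the block weight along and normal to the plane and applying the Mohr–Coulomb strength on the joint:
N' = W cosα − U = 1664·cos41.7° − 113 = 1129.4 kN/m
Driving force T = W sinα = 1664·sin41.7° = 1106.9 kN/m
Resisting force R = c_j·L + N'·tanφ = 0·18.7 + 1129.4·tan36.2° = 0.0 + 826.6 = 826.6 kN/m
FS = R / T = 826.6 / 1106.9 = 0.747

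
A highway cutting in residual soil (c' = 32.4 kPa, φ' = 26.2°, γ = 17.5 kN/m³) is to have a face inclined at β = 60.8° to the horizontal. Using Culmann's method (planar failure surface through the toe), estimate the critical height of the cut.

Culmann's analysis gives the critical failure plane at α_cr = (β + φ')/2 = (60.8 + 26.2)/2 = 43.5°, and the critical height
H_c = (4c'/γ) · sinβ cosφ' / [1 − cos(β − φ')]
    = (4·32.4/17.5) · sin60.8°·cos26.2° / [1 − cos(34.6°)]
    = 7.406 · 0.8729·0.8973 / [1 − 0.8231]
    = 7.406 · 0.7832 / 0.1769
    = 32.80 m

H_c = 32.80 m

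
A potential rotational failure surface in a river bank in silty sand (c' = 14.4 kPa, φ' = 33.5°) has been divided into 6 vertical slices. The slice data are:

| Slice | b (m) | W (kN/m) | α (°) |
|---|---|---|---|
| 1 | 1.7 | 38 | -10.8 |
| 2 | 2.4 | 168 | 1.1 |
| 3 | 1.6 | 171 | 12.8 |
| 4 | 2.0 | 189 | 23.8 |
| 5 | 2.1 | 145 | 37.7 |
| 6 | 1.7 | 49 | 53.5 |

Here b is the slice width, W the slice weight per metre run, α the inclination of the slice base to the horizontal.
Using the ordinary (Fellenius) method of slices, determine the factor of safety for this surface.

FS = 2.73

Ordinary method of slices: FS = Σ[c'·Δl_i + (W_i cosα_i)·tanφ'] / Σ W_i sinα_i, with Δl_i = b_i / cosα_i.
Slice 1: Δl = 1.7/cos(-10.8°) = 1.731 m; N'_1 = 38·cos(-10.8°) = 37.3; c'Δl = 24.92; W sinα = -7.1
Slice 2: Δl = 2.4/cos1.1° = 2.400 m; N'_2 = 168·cos1.1° = 168.0; c'Δl = 34.57; W sinα = 3.2
Slice 3: Δl = 1.6/cos12.8° = 1.641 m; N'_3 = 171·cos12.8° = 166.8; c'Δl = 23.63; W sinα = 37.9
Slice 4: Δl = 2.0/cos23.8° = 2.186 m; N'_4 = 189·cos23.8° = 172.9; c'Δl = 31.48; W sinα = 76.3
Slice 5: Δl = 2.1/cos37.7° = 2.654 m; N'_5 = 145·cos37.7° = 114.7; c'Δl = 38.22; W sinα = 88.7
Slice 6: Δl = 1.7/cos53.5° = 2.858 m; N'_6 = 49·cos53.5° = 29.1; c'Δl = 41.16; W sinα = 39.4
Σc'Δl = 194.0 kN/m; ΣN' = 688.8 kN/m; ΣW sinα = 238.3 kN/m
Resisting = 194.0 + 688.8·tan33.5° = 194.0 + 455.9 = 649.9 kN/m
FS = 649.9 / 238.3 = 2.727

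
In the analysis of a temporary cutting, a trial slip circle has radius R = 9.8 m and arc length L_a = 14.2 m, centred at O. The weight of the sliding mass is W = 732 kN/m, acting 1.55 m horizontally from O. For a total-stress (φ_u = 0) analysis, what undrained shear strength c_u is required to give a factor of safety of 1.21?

FS = c_u·L_a·R / (W·d), so c_u = FS·W·d / (L_a·R).
c_u = 1.21·732·1.55 / (14.20·9.8) = 1372.9 / 139.16 = 9.87 kPa

c_u = 9.9 kPa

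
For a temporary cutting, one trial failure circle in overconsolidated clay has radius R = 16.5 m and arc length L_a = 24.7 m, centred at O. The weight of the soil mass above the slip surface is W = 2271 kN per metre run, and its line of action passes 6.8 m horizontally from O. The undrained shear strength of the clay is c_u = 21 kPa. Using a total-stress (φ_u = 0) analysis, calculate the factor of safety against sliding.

FS = 0.55

Taking moments about the centre O, the resisting moment is provided by the undrained shear strength acting along the arc:
M_R = c_u·L_a·R = 21·24.70·16.5 = 8558.5 kN·m/m
M_D = W·d = 2271·6.8 = 15442.8 kN·m/m
FS = M_R / M_D = 8558.5 / 15442.8 = 0.554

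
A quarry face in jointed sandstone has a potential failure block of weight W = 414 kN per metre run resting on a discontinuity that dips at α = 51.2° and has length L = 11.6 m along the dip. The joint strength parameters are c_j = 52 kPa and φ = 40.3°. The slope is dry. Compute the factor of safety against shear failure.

FS = 2.55

Resolving the block weight along and normal to the plane and applying the Mohr–Coulomb strength on the joint:
N' = W cosα = 414·cos51.2° = 259.4 kN/m
Driving force T = W sinα = 414·sin51.2° = 322.6 kN/m
Resisting force R = c_j·L + N'·tanφ = 52·11.6 + 259.4·tan40.3° = 603.2 + 220.0 = 823.2 kN/m
FS = R / T = 823.2 / 322.6 = 2.551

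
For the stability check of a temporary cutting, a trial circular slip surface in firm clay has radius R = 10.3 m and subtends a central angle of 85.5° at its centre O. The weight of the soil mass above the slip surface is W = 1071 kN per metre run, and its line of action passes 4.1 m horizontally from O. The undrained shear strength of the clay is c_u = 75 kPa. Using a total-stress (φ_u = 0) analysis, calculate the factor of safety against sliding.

FS = 2.70

Taking moments about the centre O, the resisting moment is provided by the undrained shear strength acting along the arc:
Arc length L_a = R·θ = 10.3·(85.5°·π/180) = 10.3·1.4923 = 15.37 m
M_R = c_u·L_a·R = 75·15.37·10.3 = 11873.5 kN·m/m
M_D = W·d = 1071·4.1 = 4391.1 kN·m/m
FS = M_R / M_D = 11873.5 / 4391.1 = 2.704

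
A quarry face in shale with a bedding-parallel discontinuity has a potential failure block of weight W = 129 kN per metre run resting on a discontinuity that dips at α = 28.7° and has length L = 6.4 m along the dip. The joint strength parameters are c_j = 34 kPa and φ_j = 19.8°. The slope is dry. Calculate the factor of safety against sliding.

FS = 4.17

Resolving the block weight along and normal to the plane and applying the Mohr–Coulomb strength on the joint:
N' = W cosα = 129·cos28.7° = 113.2 kN/m
Driving force T = W sinα = 129·sin28.7° = 61.9 kN/m
Resisting force R = c_j·L + N'·tanφ_j = 34·6.4 + 113.2·tan19.8° = 217.6 + 40.7 = 258.3 kN/m
FS = R / T = 258.3 / 61.9 = 4.170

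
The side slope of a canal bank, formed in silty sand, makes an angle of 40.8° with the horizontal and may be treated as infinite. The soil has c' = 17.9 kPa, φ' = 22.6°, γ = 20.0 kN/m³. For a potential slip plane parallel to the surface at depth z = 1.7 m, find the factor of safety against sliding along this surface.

For an infinite slope with a slip plane parallel to the surface (no pore pressure): FS = [c' + γz cos²β tanφ'] / [γz sinβ cosβ].
γz = 20.0·1.7 = 34.00 kN/m²
Numerator = 17.9 + 34.00·cos²40.8°·tan22.6° = 17.9 + 34.00·0.5730·0.4163 = 26.010 kPa
Denominator = 34.00·sin40.8°·cos40.8° = 34.00·0.6534·0.7570 = 16.818 kPa
FS = 26.010 / 16.818 = 1.547

FS = 1.55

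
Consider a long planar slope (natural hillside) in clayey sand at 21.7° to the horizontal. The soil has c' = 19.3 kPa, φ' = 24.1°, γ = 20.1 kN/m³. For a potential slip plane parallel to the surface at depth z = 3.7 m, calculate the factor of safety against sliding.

FS = 1.88

For an infinite slope with a slip plane parallel to the surface (no pore pressure): FS = [c' + γz cos²β tanφ'] / [γz sinβ cosβ].
γz = 20.1·3.7 = 74.37 kN/m²
Numerator = 19.3 + 74.37·cos²21.7°·tan24.1° = 19.3 + 74.37·0.8633·0.4473 = 48.019 kPa
Denominator = 74.37·sin21.7°·cos21.7° = 74.37·0.3697·0.9291 = 25.549 kPa
FS = 48.019 / 25.549 = 1.879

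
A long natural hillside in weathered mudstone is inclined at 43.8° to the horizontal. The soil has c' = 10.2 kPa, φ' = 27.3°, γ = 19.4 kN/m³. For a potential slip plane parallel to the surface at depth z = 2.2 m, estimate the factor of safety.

For an infinite slope with a slip plane parallel to the surface (no pore pressure): FS = [c' + γz cos²β tanφ'] / [γz sinβ cosβ].
γz = 19.4·2.2 = 42.68 kN/m²
Numerator = 10.2 + 42.68·cos²43.8°·tan27.3° = 10.2 + 42.68·0.5209·0.5161 = 21.676 kPa
Denominator = 42.68·sin43.8°·cos43.8° = 42.68·0.6921·0.7218 = 21.321 kPa
FS = 21.676 / 21.321 = 1.017

FS = 1.02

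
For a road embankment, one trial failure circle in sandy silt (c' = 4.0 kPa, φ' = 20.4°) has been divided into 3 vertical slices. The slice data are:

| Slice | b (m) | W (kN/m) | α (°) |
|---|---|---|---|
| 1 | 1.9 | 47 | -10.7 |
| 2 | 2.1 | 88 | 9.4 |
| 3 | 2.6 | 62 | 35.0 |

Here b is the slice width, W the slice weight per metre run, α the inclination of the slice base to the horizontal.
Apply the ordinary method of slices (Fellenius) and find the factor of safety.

FS = 2.36

Ordinary method of slices: FS = Σ[c'·Δl_i + (W_i cosα_i)·tanφ'] / Σ W_i sinα_i, with Δl_i = b_i / cosα_i.
Slice 1: Δl = 1.9/cos(-10.7°) = 1.934 m; N'_1 = 47·cos(-10.7°) = 46.2; c'Δl = 7.73; W sinα = -8.7
Slice 2: Δl = 2.1/cos9.4° = 2.129 m; N'_2 = 88·cos9.4° = 86.8; c'Δl = 8.51; W sinα = 14.4
Slice 3: Δl = 2.6/cos35.0° = 3.174 m; N'_3 = 62·cos35.0° = 50.8; c'Δl = 12.70; W sinα = 35.6
Σc'Δl = 28.9 kN/m; ΣN' = 183.8 kN/m; ΣW sinα = 41.2 kN/m
Resisting = 28.9 + 183.8·tan20.4° = 28.9 + 68.4 = 97.3 kN/m
FS = 97.3 / 41.2 = 2.361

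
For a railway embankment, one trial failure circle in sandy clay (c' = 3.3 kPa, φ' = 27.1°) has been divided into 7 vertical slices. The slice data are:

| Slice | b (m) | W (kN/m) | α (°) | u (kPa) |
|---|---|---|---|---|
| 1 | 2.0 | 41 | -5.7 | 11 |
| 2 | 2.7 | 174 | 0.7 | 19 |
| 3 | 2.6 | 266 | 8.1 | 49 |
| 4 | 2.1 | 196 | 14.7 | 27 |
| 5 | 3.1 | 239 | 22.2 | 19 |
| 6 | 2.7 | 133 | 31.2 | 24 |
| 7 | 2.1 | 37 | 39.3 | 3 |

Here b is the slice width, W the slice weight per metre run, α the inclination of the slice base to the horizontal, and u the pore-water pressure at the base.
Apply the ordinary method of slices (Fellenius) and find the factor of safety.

Ordinary method of slices: FS = Σ[c'·Δl_i + (W_i cosα_i − u_i·Δl_i)·tanφ'] / Σ W_i sinα_i, with Δl_i = b_i / cosα_i.
Slice 1: Δl = 2.0/cos(-5.7°) = 2.010 m; N'_1 = 41·cos(-5.7°) − 11·2.010 = 18.7; c'Δl = 6.63; W sinα = -4.1
Slice 2: Δl = 2.7/cos0.7° = 2.700 m; N'_2 = 174·cos0.7° − 19·2.700 = 122.7; c'Δl = 8.91; W sinα = 2.1
Slice 3: Δl = 2.6/cos8.1° = 2.626 m; N'_3 = 266·cos8.1° − 49·2.626 = 134.7; c'Δl = 8.67; W sinα = 37.5
Slice 4: Δl = 2.1/cos14.7° = 2.171 m; N'_4 = 196·cos14.7° − 27·2.171 = 131.0; c'Δl = 7.16; W sinα = 49.7
Slice 5: Δl = 3.1/cos22.2° = 3.348 m; N'_5 = 239·cos22.2° − 19·3.348 = 157.7; c'Δl = 11.05; W sinα = 90.3
Slice 6: Δl = 2.7/cos31.2° = 3.157 m; N'_6 = 133·cos31.2° − 24·3.157 = 38.0; c'Δl = 10.42; W sinα = 68.9
Slice 7: Δl = 2.1/cos39.3° = 2.714 m; N'_7 = 37·cos39.3° − 3·2.714 = 20.5; c'Δl = 8.96; W sinα = 23.4
Σc'Δl = 61.8 kN/m; ΣN' = 623.2 kN/m; ΣW sinα = 267.9 kN/m
Resisting = 61.8 + 623.2·tan27.1° = 61.8 + 318.9 = 380.7 kN/m
FS = 380.7 / 267.9 = 1.421

FS = 1.42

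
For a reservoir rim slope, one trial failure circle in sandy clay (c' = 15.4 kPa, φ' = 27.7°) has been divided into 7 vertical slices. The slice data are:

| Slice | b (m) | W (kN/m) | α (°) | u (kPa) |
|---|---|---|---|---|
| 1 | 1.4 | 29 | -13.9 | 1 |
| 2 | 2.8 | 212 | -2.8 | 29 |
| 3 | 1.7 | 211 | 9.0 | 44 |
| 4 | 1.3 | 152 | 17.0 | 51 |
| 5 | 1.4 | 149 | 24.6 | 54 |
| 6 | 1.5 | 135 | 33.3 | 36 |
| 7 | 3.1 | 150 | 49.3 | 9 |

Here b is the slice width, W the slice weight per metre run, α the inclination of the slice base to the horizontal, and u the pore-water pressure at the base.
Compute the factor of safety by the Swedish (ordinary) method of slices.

Ordinary method of slices: FS = Σ[c'·Δl_i + (W_i cosα_i − u_i·Δl_i)·tanφ'] / Σ W_i sinα_i, with Δl_i = b_i / cosα_i.
Slice 1: Δl = 1.4/cos(-13.9°) = 1.442 m; N'_1 = 29·cos(-13.9°) − 1·1.442 = 26.7; c'Δl = 22.21; W sinα = -7.0
Slice 2: Δl = 2.8/cos(-2.8°) = 2.803 m; N'_2 = 212·cos(-2.8°) − 29·2.803 = 130.4; c'Δl = 43.17; W sinα = -10.4
Slice 3: Δl = 1.7/cos9.0° = 1.721 m; N'_3 = 211·cos9.0° − 44·1.721 = 132.7; c'Δl = 26.51; W sinα = 33.0
Slice 4: Δl = 1.3/cos17.0° = 1.359 m; N'_4 = 152·cos17.0° − 51·1.359 = 76.0; c'Δl = 20.93; W sinα = 44.4
Slice 5: Δl = 1.4/cos24.6° = 1.540 m; N'_5 = 149·cos24.6° − 54·1.540 = 52.3; c'Δl = 23.71; W sinα = 62.0
Slice 6: Δl = 1.5/cos33.3° = 1.795 m; N'_6 = 135·cos33.3° − 36·1.795 = 48.2; c'Δl = 27.64; W sinα = 74.1
Slice 7: Δl = 3.1/cos49.3° = 4.754 m; N'_7 = 150·cos49.3° − 9·4.754 = 55.0; c'Δl = 73.21; W sinα = 113.7
Σc'Δl = 237.4 kN/m; ΣN' = 521.4 kN/m; ΣW sinα = 310.0 kN/m
Resisting = 237.4 + 521.4·tan27.7° = 237.4 + 273.8 = 511.1 kN/m
FS = 511.1 / 310.0 = 1.649

FS = 1.65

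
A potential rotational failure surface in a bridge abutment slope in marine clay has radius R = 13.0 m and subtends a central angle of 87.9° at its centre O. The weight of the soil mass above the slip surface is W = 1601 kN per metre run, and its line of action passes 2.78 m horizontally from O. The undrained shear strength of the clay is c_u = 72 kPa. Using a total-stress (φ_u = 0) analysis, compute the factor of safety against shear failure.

Taking moments about the centre O, the resisting moment is provided by the undrained shear strength acting along the arc:
Arc length L_a = R·θ = 13.0·(87.9°·π/180) = 13.0·1.5341 = 19.94 m
M_R = c_u·L_a·R = 72·19.94·13.0 = 18667.5 kN·m/m
M_D = W·d = 1601·2.78 = 4450.8 kN·m/m
FS = M_R / M_D = 18667.5 / 4450.8 = 4.194

FS = 4.19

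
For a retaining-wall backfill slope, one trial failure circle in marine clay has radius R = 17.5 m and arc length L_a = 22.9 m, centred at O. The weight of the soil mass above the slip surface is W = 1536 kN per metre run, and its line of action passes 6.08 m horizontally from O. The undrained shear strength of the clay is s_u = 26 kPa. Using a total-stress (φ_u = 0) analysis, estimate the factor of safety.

FS = 1.12

Taking moments about the centre O, the resisting moment is provided by the undrained shear strength acting along the arc:
M_R = s_u·L_a·R = 26·22.90·17.5 = 10419.5 kN·m/m
M_D = W·d = 1536·6.08 = 9338.9 kN·m/m
FS = M_R / M_D = 10419.5 / 9338.9 = 1.116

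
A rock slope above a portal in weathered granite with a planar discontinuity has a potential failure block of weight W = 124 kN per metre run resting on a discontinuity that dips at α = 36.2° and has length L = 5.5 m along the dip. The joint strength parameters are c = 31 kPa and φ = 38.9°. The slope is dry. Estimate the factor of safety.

FS = 3.43

Resolving the block weight along and normal to the plane and applying the Mohr–Coulomb strength on the joint:
N' = W cosα = 124·cos36.2° = 100.1 kN/m
Driving force T = W sinα = 124·sin36.2° = 73.2 kN/m
Resisting force R = c·L + N'·tanφ = 31·5.5 + 100.1·tan38.9° = 170.5 + 80.7 = 251.2 kN/m
FS = R / T = 251.2 / 73.2 = 3.431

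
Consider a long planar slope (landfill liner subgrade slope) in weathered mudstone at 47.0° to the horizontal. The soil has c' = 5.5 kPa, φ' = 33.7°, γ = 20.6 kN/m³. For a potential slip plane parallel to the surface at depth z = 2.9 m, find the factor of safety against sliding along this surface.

FS = 0.81

For an infinite slope with a slip plane parallel to the surface (no pore pressure): FS = [c' + γz cos²β tanφ'] / [γz sinβ cosβ].
γz = 20.6·2.9 = 59.74 kN/m²
Numerator = 5.5 + 59.74·cos²47.0°·tan33.7° = 5.5 + 59.74·0.4651·0.6669 = 24.031 kPa
Denominator = 59.74·sin47.0°·cos47.0° = 59.74·0.7314·0.6820 = 29.797 kPa
FS = 24.031 / 29.797 = 0.806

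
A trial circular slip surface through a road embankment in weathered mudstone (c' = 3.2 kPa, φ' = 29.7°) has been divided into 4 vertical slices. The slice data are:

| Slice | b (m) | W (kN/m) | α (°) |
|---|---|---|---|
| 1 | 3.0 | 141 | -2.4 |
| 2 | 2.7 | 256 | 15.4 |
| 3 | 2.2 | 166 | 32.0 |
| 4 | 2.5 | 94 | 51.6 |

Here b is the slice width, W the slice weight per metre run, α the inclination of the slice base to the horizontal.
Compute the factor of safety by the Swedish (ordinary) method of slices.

FS = 1.67

Ordinary method of slices: FS = Σ[c'·Δl_i + (W_i cosα_i)·tanφ'] / Σ W_i sinα_i, with Δl_i = b_i / cosα_i.
Slice 1: Δl = 3.0/cos(-2.4°) = 3.003 m; N'_1 = 141·cos(-2.4°) = 140.9; c'Δl = 9.61; W sinα = -5.9
Slice 2: Δl = 2.7/cos15.4° = 2.801 m; N'_2 = 256·cos15.4° = 246.8; c'Δl = 8.96; W sinα = 68.0
Slice 3: Δl = 2.2/cos32.0° = 2.594 m; N'_3 = 166·cos32.0° = 140.8; c'Δl = 8.30; W sinα = 88.0
Slice 4: Δl = 2.5/cos51.6° = 4.025 m; N'_4 = 94·cos51.6° = 58.4; c'Δl = 12.88; W sinα = 73.7
Σc'Δl = 39.8 kN/m; ΣN' = 586.8 kN/m; ΣW sinα = 223.7 kN/m
Resisting = 39.8 + 586.8·tan29.7° = 39.8 + 334.7 = 374.5 kN/m
FS = 374.5 / 223.7 = 1.674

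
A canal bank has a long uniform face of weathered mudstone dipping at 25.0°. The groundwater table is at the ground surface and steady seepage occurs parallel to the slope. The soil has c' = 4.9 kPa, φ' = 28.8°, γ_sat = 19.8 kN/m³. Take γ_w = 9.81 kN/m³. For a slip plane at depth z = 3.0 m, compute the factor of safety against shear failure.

With seepage parallel to the slope and the water table at the surface, the effective normal stress on the slip plane uses the buoyant unit weight γ' = γ_sat − γ_w while the driving shear stress uses γ_sat:
FS = [c' + γ' z cos²β tanφ'] / [γ_sat z sinβ cosβ]
γ' = 19.8 − 9.81 = 9.99 kN/m³
Numerator = 4.9 + 9.99·3.0·cos²25.0°·tan28.8° = 4.9 + 9.99·3.0·0.8214·0.5498 = 18.433 kPa
Denominator = 19.8·3.0·sin25.0°·cos25.0° = 19.8·3.0·0.4226·0.9063 = 22.752 kPa
FS = 18.433 / 22.752 = 0.810

FS = 0.81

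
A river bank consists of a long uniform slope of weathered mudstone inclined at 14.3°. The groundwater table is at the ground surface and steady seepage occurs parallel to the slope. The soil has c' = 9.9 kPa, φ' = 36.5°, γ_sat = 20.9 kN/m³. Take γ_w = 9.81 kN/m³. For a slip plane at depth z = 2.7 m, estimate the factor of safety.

With seepage parallel to the slope and the water table at the surface, the effective normal stress on the slip plane uses the buoyant unit weight γ' = γ_sat − γ_w while the driving shear stress uses γ_sat:
FS = [c' + γ' z cos²β tanφ'] / [γ_sat z sinβ cosβ]
γ' = 20.9 − 9.81 = 11.09 kN/m³
Numerator = 9.9 + 11.09·2.7·cos²14.3°·tan36.5° = 9.9 + 11.09·2.7·0.9390·0.7400 = 30.705 kPa
Denominator = 20.9·2.7·sin14.3°·cos14.3° = 20.9·2.7·0.2470·0.9690 = 13.506 kPa
FS = 30.705 / 13.506 = 2.273

FS = 2.27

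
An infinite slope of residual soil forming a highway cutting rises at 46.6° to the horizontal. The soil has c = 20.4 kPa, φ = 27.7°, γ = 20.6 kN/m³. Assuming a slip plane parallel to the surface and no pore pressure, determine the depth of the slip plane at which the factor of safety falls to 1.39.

Setting FS = 1.39 in FS = [c + γz cos²β tanφ] / [γz sinβ cosβ] and solving for z:
z = c / [γ cosβ (FS·sinβ − cosβ·tanφ)]
  = 20.4 / [20.6·cos46.6°·(1.39·sin46.6° − cos46.6°·tan27.7°)]
  = 20.4 / [20.6·0.6871·(1.39·0.7266 − 0.6871·0.5250)]
  = 20.4 / 9.1889 = 2.220 m

z = 2.22 m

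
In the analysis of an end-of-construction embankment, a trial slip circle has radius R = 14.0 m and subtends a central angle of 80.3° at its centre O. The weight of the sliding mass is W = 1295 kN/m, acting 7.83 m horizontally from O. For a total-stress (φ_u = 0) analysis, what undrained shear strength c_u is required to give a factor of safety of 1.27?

c_u = 46.9 kPa

FS = c_u·L_a·R / (W·d), so c_u = FS·W·d / (L_a·R).
Arc length L_a = R·θ = 14.0·(80.3°·π/180) = 14.0·1.4015 = 19.62 m
c_u = 1.27·1295·7.83 / (19.62·14.0) = 12877.6 / 274.69 = 46.88 kPa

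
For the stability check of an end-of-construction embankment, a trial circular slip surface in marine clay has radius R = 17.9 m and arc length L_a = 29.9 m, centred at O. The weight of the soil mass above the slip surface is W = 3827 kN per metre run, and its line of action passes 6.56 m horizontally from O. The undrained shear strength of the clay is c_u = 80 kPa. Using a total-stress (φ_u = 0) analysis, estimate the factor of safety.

FS = 1.71

Taking moments about the centre O, the resisting moment is provided by the undrained shear strength acting along the arc:
M_R = c_u·L_a·R = 80·29.90·17.9 = 42816.8 kN·m/m
M_D = W·d = 3827·6.56 = 25105.1 kN·m/m
FS = M_R / M_D = 42816.8 / 25105.1 = 1.706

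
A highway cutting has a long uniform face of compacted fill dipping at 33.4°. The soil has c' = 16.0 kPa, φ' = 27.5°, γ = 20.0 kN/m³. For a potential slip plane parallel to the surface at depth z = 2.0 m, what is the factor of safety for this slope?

For an infinite slope with a slip plane parallel to the surface (no pore pressure): FS = [c' + γz cos²β tanφ'] / [γz sinβ cosβ].
γz = 20.0·2.0 = 40.00 kN/m²
Numerator = 16.0 + 40.00·cos²33.4°·tan27.5° = 16.0 + 40.00·0.6970·0.5206 = 30.513 kPa
Denominator = 40.00·sin33.4°·cos33.4° = 40.00·0.5505·0.8348 = 18.383 kPa
FS = 30.513 / 18.383 = 1.660

FS = 1.66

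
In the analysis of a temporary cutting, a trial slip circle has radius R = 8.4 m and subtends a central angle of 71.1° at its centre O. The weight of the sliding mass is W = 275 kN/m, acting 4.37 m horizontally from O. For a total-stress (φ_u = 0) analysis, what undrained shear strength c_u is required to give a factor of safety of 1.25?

FS = c_u·L_a·R / (W·d), so c_u = FS·W·d / (L_a·R).
Arc length L_a = R·θ = 8.4·(71.1°·π/180) = 8.4·1.2409 = 10.42 m
c_u = 1.25·275·4.37 / (10.42·8.4) = 1502.2 / 87.56 = 17.16 kPa

c_u = 17.2 kPa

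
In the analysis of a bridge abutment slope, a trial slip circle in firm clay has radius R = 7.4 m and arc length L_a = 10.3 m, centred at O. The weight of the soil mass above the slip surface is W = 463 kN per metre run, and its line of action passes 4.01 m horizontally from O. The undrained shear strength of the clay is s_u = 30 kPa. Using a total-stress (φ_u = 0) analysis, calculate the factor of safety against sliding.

FS = 1.23

Taking moments about the centre O, the resisting moment is provided by the undrained shear strength acting along the arc:
M_R = s_u·L_a·R = 30·10.30·7.4 = 2286.6 kN·m/m
M_D = W·d = 463·4.01 = 1856.6 kN·m/m
FS = M_R / M_D = 2286.6 / 1856.6 = 1.232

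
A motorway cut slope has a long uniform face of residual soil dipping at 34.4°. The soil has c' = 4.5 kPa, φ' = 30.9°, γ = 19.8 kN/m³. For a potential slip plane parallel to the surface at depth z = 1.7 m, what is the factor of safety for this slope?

For an infinite slope with a slip plane parallel to the surface (no pore pressure): FS = [c' + γz cos²β tanφ'] / [γz sinβ cosβ].
γz = 19.8·1.7 = 33.66 kN/m²
Numerator = 4.5 + 33.66·cos²34.4°·tan30.9° = 4.5 + 33.66·0.6808·0.5985 = 18.215 kPa
Denominator = 33.66·sin34.4°·cos34.4° = 33.66·0.5650·0.8251 = 15.691 kPa
FS = 18.215 / 15.691 = 1.161

FS = 1.16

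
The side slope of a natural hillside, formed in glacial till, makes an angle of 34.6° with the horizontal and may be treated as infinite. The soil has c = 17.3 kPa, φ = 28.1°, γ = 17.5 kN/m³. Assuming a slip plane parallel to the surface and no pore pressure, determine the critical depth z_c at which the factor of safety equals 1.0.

z_c = 9.36 m

Setting FS = 1.00 in FS = [c + γz cos²β tanφ] / [γz sinβ cosβ] and solving for z:
z = c / [γ cosβ (FS·sinβ − cosβ·tanφ)]
  = 17.3 / [17.5·cos34.6°·(1.00·sin34.6° − cos34.6°·tan28.1°)]
  = 17.3 / [17.5·0.8231·(1.00·0.5678 − 0.8231·0.5340)]
  = 17.3 / 1.8486 = 9.359 m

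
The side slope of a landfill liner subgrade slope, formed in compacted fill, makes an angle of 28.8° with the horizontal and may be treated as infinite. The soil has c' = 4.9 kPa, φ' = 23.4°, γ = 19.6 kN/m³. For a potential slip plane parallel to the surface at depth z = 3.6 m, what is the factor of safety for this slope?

For an infinite slope with a slip plane parallel to the surface (no pore pressure): FS = [c' + γz cos²β tanφ'] / [γz sinβ cosβ].
γz = 19.6·3.6 = 70.56 kN/m²
Numerator = 4.9 + 70.56·cos²28.8°·tan23.4° = 4.9 + 70.56·0.7679·0.4327 = 28.347 kPa
Denominator = 70.56·sin28.8°·cos28.8° = 70.56·0.4818·0.8763 = 29.788 kPa
FS = 28.347 / 29.788 = 0.952

FS = 0.95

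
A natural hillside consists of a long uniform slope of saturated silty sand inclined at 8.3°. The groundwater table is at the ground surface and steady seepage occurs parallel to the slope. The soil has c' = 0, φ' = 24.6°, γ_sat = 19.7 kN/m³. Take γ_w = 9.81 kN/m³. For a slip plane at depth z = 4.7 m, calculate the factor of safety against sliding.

With seepage parallel to the slope and the water table at the surface, the effective normal stress on the slip plane uses the buoyant unit weight γ' = γ_sat − γ_w while the driving shear stress uses γ_sat:
FS = [c' + γ' z cos²β tanφ'] / [γ_sat z sinβ cosβ]
(For c' = 0 this reduces to FS = (γ'/γ_sat)·tanφ'/tanβ.)
γ' = 19.7 − 9.81 = 9.89 kN/m³
Numerator = 0.0 + 9.89·4.7·cos²8.3°·tan24.6° = 0.0 + 9.89·4.7·0.9792·0.4578 = 20.838 kPa
Denominator = 19.7·4.7·sin8.3°·cos8.3° = 19.7·4.7·0.1444·0.9895 = 13.226 kPa
FS = 20.838 / 13.226 = 1.576

FS = 1.58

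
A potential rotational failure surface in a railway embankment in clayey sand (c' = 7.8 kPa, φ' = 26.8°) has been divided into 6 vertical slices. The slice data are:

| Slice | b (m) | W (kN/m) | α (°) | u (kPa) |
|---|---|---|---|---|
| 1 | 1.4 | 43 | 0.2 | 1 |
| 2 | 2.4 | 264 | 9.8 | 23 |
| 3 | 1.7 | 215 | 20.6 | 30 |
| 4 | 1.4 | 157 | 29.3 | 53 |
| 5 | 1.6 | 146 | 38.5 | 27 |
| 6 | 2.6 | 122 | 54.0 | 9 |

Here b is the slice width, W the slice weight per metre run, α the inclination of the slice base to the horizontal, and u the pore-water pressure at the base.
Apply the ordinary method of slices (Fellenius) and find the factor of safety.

FS = 0.97

Ordinary method of slices: FS = Σ[c'·Δl_i + (W_i cosα_i − u_i·Δl_i)·tanφ'] / Σ W_i sinα_i, with Δl_i = b_i / cosα_i.
Slice 1: Δl = 1.4/cos0.2° = 1.400 m; N'_1 = 43·cos0.2° − 1·1.400 = 41.6; c'Δl = 10.92; W sinα = 0.2
Slice 2: Δl = 2.4/cos9.8° = 2.436 m; N'_2 = 264·cos9.8° − 23·2.436 = 204.1; c'Δl = 19.00; W sinα = 44.9
Slice 3: Δl = 1.7/cos20.6° = 1.816 m; N'_3 = 215·cos20.6° − 30·1.816 = 146.8; c'Δl = 14.17; W sinα = 75.6
Slice 4: Δl = 1.4/cos29.3° = 1.605 m; N'_4 = 157·cos29.3° − 53·1.605 = 51.8; c'Δl = 12.52; W sinα = 76.8
Slice 5: Δl = 1.6/cos38.5° = 2.044 m; N'_5 = 146·cos38.5° − 27·2.044 = 59.1; c'Δl = 15.95; W sinα = 90.9
Slice 6: Δl = 2.6/cos54.0° = 4.423 m; N'_6 = 122·cos54.0° − 9·4.423 = 31.9; c'Δl = 34.50; W sinα = 98.7
Σc'Δl = 107.1 kN/m; ΣN' = 535.3 kN/m; ΣW sinα = 387.2 kN/m
Resisting = 107.1 + 535.3·tan26.8° = 107.1 + 270.4 = 377.4 kN/m
FS = 377.4 / 387.2 = 0.975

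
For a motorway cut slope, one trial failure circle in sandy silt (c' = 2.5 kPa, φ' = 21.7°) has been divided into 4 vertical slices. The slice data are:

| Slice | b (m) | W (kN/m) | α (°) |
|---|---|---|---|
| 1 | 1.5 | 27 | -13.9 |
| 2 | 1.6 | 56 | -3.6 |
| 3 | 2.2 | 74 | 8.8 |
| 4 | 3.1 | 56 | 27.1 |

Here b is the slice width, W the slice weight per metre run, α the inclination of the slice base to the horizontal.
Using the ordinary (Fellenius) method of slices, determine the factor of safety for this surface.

Ordinary method of slices: FS = Σ[c'·Δl_i + (W_i cosα_i)·tanφ'] / Σ W_i sinα_i, with Δl_i = b_i / cosα_i.
Slice 1: Δl = 1.5/cos(-13.9°) = 1.545 m; N'_1 = 27·cos(-13.9°) = 26.2; c'Δl = 3.86; W sinα = -6.5
Slice 2: Δl = 1.6/cos(-3.6°) = 1.603 m; N'_2 = 56·cos(-3.6°) = 55.9; c'Δl = 4.01; W sinα = -3.5
Slice 3: Δl = 2.2/cos8.8° = 2.226 m; N'_3 = 74·cos8.8° = 73.1; c'Δl = 5.57; W sinα = 11.3
Slice 4: Δl = 3.1/cos27.1° = 3.482 m; N'_4 = 56·cos27.1° = 49.9; c'Δl = 8.71; W sinα = 25.5
Σc'Δl = 22.1 kN/m; ΣN' = 205.1 kN/m; ΣW sinα = 26.8 kN/m
Resisting = 22.1 + 205.1·tan21.7° = 22.1 + 81.6 = 103.8 kN/m
FS = 103.8 / 26.8 = 3.867

FS = 3.87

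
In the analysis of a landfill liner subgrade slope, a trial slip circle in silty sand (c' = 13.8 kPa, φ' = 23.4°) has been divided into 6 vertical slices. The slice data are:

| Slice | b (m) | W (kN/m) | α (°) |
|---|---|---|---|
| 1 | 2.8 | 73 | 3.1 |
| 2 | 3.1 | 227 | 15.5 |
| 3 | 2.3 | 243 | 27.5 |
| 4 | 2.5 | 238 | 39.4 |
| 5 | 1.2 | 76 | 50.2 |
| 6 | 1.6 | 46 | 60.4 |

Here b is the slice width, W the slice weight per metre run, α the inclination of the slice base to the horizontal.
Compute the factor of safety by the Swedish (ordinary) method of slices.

Ordinary method of slices: FS = Σ[c'·Δl_i + (W_i cosα_i)·tanφ'] / Σ W_i sinα_i, with Δl_i = b_i / cosα_i.
Slice 1: Δl = 2.8/cos3.1° = 2.804 m; N'_1 = 73·cos3.1° = 72.9; c'Δl = 38.70; W sinα = 3.9
Slice 2: Δl = 3.1/cos15.5° = 3.217 m; N'_2 = 227·cos15.5° = 218.7; c'Δl = 44.39; W sinα = 60.7
Slice 3: Δl = 2.3/cos27.5° = 2.593 m; N'_3 = 243·cos27.5° = 215.5; c'Δl = 35.78; W sinα = 112.2
Slice 4: Δl = 2.5/cos39.4° = 3.235 m; N'_4 = 238·cos39.4° = 183.9; c'Δl = 44.65; W sinα = 151.1
Slice 5: Δl = 1.2/cos50.2° = 1.875 m; N'_5 = 76·cos50.2° = 48.6; c'Δl = 25.87; W sinα = 58.4
Slice 6: Δl = 1.6/cos60.4° = 3.239 m; N'_6 = 46·cos60.4° = 22.7; c'Δl = 44.70; W sinα = 40.0
Σc'Δl = 234.1 kN/m; ΣN' = 762.5 kN/m; ΣW sinα = 426.3 kN/m
Resisting = 234.1 + 762.5·tan23.4° = 234.1 + 329.9 = 564.0 kN/m
FS = 564.0 / 426.3 = 1.323

FS = 1.32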